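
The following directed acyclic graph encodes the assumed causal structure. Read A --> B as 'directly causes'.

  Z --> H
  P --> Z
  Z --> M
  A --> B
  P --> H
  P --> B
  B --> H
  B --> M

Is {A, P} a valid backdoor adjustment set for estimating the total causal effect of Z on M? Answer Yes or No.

Yes

Backdoor paths from Z to M (paths whose first edge points into Z):
  P1: Z <- P -> B -> M
  P2: Z <- P -> H <- B -> M
Condition 1 (no descendant of Z in the set): holds — descendants of Z are {H, M}; none are in {A, P}.
Condition 2 (every backdoor path blocked by {A, P}):
  P1: blocked at fork node P ∈ conditioning set.
  P2: blocked at fork node P ∈ conditioning set.
{A, P} satisfies the backdoor criterion.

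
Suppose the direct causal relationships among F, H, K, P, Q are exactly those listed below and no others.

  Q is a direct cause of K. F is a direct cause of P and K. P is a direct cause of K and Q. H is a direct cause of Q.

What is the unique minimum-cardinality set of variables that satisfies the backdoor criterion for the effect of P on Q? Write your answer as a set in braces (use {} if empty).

Variables eligible for adjustment (non-descendants of P, excluding P and Q): {F, H}.
Backdoor paths from P to Q:
  P1: P <- F -> K <- Q
Each backdoor path contains an unconditioned collider, so every path is already blocked with the empty conditioning set:
  P1: blocked at collider K (neither it nor any descendant is in the conditioning set).
The empty set is therefore the unique smallest valid set.

{}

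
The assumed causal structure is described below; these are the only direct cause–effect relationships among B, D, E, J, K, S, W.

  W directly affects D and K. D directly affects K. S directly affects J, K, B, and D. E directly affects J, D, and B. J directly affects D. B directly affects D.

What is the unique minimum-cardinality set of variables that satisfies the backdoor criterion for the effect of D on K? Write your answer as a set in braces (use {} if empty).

{S, W}

Variables eligible for adjustment (non-descendants of D, excluding D and K): {B, E, J, S, W}.
Backdoor paths from D to K:
  P1: D <- E -> B <- S -> K
  P2: D <- E -> J <- S -> K
  P3: D <- S -> K
  P4: D <- W -> K
  P5: D <- B <- E -> J <- S -> K
  P6: D <- B <- S -> K
  P7: D <- J <- E -> B <- S -> K
  P8: D <- J <- S -> K
The empty set is not sufficient: P3 (D <- S -> K) has no collider blocking it and no conditioned non-collider, so it is open.
Try {S, W}:
  P1: blocked at collider B (neither it nor any descendant is in the conditioning set).
  P2: blocked at collider J (neither it nor any descendant is in the conditioning set).
  P3: blocked at fork node S ∈ conditioning set.
  P4: blocked at fork node W ∈ conditioning set.
  P5: blocked at collider J (neither it nor any descendant is in the conditioning set).
  P6: blocked at fork node S ∈ conditioning set.
  P7: blocked at collider B (neither it nor any descendant is in the conditioning set).
  P8: blocked at fork node S ∈ conditioning set.
{S, W} contains no descendant of D and blocks every backdoor path.
Every element of {S, W} is needed (dropping S leaves P3 open; dropping W leaves P4 open), so no proper subset is valid.
Among all size-2 subsets of the eligible variables, only {S, W} blocks every backdoor path, so it is the unique smallest valid adjustment set.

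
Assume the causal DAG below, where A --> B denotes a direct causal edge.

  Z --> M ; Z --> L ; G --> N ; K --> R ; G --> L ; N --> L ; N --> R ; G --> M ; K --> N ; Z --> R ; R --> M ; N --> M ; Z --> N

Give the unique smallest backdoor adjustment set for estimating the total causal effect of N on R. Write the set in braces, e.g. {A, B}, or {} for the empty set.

Variables eligible for adjustment (non-descendants of N, excluding N and R): {G, K, Z}.
Backdoor paths from N to R:
  P1: N <- Z -> L <- G -> M <- R
  P2: N <- Z -> R
  P3: N <- Z -> M <- R
  P4: N <- K -> R
  P5: N <- G -> L <- Z -> R
  P6: N <- G -> L <- Z -> M <- R
  P7: N <- G -> M <- Z -> R
  P8: N <- G -> M <- R
The empty set is not sufficient: P2 (N <- Z -> R) has no collider blocking it and no conditioned non-collider, so it is open.
Try {K, Z}:
  P1: blocked at fork node Z ∈ conditioning set.
  P2: blocked at fork node Z ∈ conditioning set.
  P3: blocked at fork node Z ∈ conditioning set.
  P4: blocked at fork node K ∈ conditioning set.
  P5: blocked at collider L (neither it nor any descendant is in the conditioning set).
  P6: blocked at collider L (neither it nor any descendant is in the conditioning set).
  P7: blocked at collider M (neither it nor any descendant is in the conditioning set).
  P8: blocked at collider M (neither it nor any descendant is in the conditioning set).
{K, Z} contains no descendant of N and blocks every backdoor path.
Every element of {K, Z} is needed (dropping K leaves P4 open; dropping Z leaves P2 open), so no proper subset is valid.
Among all size-2 subsets of the eligible variables, only {K, Z} blocks every backdoor path, so it is the unique smallest valid adjustment set.

{K, Z}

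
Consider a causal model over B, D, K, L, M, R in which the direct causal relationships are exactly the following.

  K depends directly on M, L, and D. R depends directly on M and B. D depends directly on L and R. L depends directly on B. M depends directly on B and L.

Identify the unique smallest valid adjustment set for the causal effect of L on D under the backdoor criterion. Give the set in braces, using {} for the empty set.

Variables eligible for adjustment (non-descendants of L, excluding L and D): {B}.
Backdoor paths from L to D:
  P1: L <- B -> M -> R -> D
  P2: L <- B -> M -> K <- D
  P3: L <- B -> R <- M -> K <- D
  P4: L <- B -> R -> D
The empty set is not sufficient: P1 (L <- B -> M -> R -> D) has no collider blocking it and no conditioned non-collider, so it is open.
Try {B}:
  P1: blocked at fork node B ∈ conditioning set.
  P2: blocked at fork node B ∈ conditioning set.
  P3: blocked at fork node B ∈ conditioning set.
  P4: blocked at fork node B ∈ conditioning set.
{B} contains no descendant of L and blocks every backdoor path.
{B} is the unique smallest valid adjustment set.

{B}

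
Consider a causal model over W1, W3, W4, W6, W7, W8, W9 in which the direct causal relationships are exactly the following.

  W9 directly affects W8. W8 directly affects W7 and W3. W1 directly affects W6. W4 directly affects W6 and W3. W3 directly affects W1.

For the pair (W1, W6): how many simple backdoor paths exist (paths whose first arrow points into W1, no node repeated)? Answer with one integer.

A backdoor path from W1 to W6 is any simple undirected path whose first edge points into W1 (i.e. leaves W1 via a parent).
Parents of W1: {W3}.
Enumerating:
  P1: W1 <- W3 <- W4 -> W6
That exhausts the simple backdoor paths. Count: 1.

1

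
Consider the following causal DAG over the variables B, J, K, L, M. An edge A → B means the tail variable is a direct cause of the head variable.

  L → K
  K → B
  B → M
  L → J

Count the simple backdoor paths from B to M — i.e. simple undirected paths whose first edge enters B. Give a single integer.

0

A backdoor path from B to M is any simple undirected path whose first edge points into B (i.e. leaves B via a parent).
Parents of B: {K}.
No simple path from any parent of B reaches M without revisiting B, so there are no backdoor paths.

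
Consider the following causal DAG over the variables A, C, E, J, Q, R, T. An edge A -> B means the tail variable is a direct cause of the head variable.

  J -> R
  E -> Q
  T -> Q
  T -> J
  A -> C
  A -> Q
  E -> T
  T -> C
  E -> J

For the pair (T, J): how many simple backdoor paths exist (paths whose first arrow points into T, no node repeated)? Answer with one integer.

1

A backdoor path from T to J is any simple undirected path whose first edge points into T (i.e. leaves T via a parent).
Parents of T: {E}.
Enumerating:
  P1: T <- E -> J
That exhausts the simple backdoor paths. Count: 1.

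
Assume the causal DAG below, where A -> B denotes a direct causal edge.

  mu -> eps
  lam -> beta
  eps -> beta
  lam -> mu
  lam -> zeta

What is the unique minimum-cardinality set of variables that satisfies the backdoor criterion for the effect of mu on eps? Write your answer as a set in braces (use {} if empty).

{}

Variables eligible for adjustment (non-descendants of mu, excluding mu and eps): {lam, zeta}.
Backdoor paths from mu to eps:
  P1: mu <- lam -> beta <- eps
Each backdoor path contains an unconditioned collider, so every path is already blocked with the empty conditioning set:
  P1: blocked at collider beta (neither it nor any descendant is in the conditioning set).
The empty set is therefore the unique smallest valid set.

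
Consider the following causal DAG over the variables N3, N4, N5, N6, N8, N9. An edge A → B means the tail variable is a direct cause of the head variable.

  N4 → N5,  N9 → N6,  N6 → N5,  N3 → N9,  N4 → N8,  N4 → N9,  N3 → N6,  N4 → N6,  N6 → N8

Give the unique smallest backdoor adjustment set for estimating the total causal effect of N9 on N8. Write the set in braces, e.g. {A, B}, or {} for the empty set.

Variables eligible for adjustment (non-descendants of N9, excluding N9 and N8): {N3, N4}.
Backdoor paths from N9 to N8:
  P1: N9 <- N4 -> N6 -> N8
  P2: N9 <- N4 -> N8
  P3: N9 <- N4 -> N5 <- N6 -> N8
  P4: N9 <- N3 -> N6 <- N4 -> N8
  P5: N9 <- N3 -> N6 -> N8
  P6: N9 <- N3 -> N6 -> N5 <- N4 -> N8
The empty set is not sufficient: P1 (N9 <- N4 -> N6 -> N8) has no collider blocking it and no conditioned non-collider, so it is open.
Try {N3, N4}:
  P1: blocked at fork node N4 ∈ conditioning set.
  P2: blocked at fork node N4 ∈ conditioning set.
  P3: blocked at fork node N4 ∈ conditioning set.
  P4: blocked at fork node N3 ∈ conditioning set.
  P5: blocked at fork node N3 ∈ conditioning set.
  P6: blocked at fork node N3 ∈ conditioning set.
{N3, N4} contains no descendant of N9 and blocks every backdoor path.
Every element of {N3, N4} is needed (dropping N3 leaves P5 open; dropping N4 leaves P1 open), so no proper subset is valid.
Among all size-2 subsets of the eligible variables, only {N3, N4} blocks every backdoor path, so it is the unique smallest valid adjustment set.

{N3, N4}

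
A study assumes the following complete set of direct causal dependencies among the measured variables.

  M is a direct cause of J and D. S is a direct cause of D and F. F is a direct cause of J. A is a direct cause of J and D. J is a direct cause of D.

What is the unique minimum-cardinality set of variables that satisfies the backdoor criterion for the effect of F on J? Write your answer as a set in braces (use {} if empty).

{}

Variables eligible for adjustment (non-descendants of F, excluding F and J): {A, M, S}.
Backdoor paths from F to J:
  P1: F <- S -> D <- M -> J
  P2: F <- S -> D <- A -> J
  P3: F <- S -> D <- J
Each backdoor path contains an unconditioned collider, so every path is already blocked with the empty conditioning set:
  P1: blocked at collider D (neither it nor any descendant is in the conditioning set).
  P2: blocked at collider D (neither it nor any descendant is in the conditioning set).
  P3: blocked at collider D (neither it nor any descendant is in the conditioning set).
The empty set is therefore the unique smallest valid set.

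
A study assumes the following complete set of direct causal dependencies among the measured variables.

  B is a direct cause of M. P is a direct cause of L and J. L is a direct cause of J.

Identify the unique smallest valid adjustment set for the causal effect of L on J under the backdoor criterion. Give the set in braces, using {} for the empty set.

{P}

Variables eligible for adjustment (non-descendants of L, excluding L and J): {B, M, P}.
Backdoor paths from L to J:
  P1: L <- P -> J
The empty set is not sufficient: P1 (L <- P -> J) has no collider blocking it and no conditioned non-collider, so it is open.
Try {P}:
  P1: blocked at fork node P ∈ conditioning set.
{P} contains no descendant of L and blocks every backdoor path.
No other singleton works — e.g. {B} leaves P1 open — so {P} is the unique smallest valid adjustment set.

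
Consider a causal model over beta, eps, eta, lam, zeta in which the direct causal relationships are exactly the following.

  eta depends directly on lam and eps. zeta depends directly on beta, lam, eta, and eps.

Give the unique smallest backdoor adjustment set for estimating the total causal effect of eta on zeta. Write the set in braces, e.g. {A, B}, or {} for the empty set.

{eps, lam}

Variables eligible for adjustment (non-descendants of eta, excluding eta and zeta): {beta, eps, lam}.
Backdoor paths from eta to zeta:
  P1: eta <- eps -> zeta
  P2: eta <- lam -> zeta
The empty set is not sufficient: P1 (eta <- eps -> zeta) has no collider blocking it and no conditioned non-collider, so it is open.
Try {eps, lam}:
  P1: blocked at fork node eps ∈ conditioning set.
  P2: blocked at fork node lam ∈ conditioning set.
{eps, lam} contains no descendant of eta and blocks every backdoor path.
Every element of {eps, lam} is needed (dropping eps leaves P1 open; dropping lam leaves P2 open), so no proper subset is valid.
Among all size-2 subsets of the eligible variables, only {eps, lam} blocks every backdoor path, so it is the unique smallest valid adjustment set.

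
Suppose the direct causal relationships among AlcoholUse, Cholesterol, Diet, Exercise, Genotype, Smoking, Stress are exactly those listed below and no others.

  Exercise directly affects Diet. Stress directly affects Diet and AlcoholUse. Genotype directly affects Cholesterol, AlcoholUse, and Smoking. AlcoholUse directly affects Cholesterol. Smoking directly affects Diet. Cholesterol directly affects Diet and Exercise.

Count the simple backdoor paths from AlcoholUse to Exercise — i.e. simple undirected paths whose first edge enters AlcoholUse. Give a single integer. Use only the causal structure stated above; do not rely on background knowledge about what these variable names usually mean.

A backdoor path from AlcoholUse to Exercise is any simple undirected path whose first edge points into AlcoholUse (i.e. leaves AlcoholUse via a parent).
Parents of AlcoholUse: {Genotype, Stress}.
Enumerating:
  P1: AlcoholUse <- Genotype -> Smoking -> Diet <- Cholesterol -> Exercise
  P2: AlcoholUse <- Genotype -> Smoking -> Diet <- Exercise
  P3: AlcoholUse <- Genotype -> Cholesterol -> Exercise
  P4: AlcoholUse <- Genotype -> Cholesterol -> Diet <- Exercise
  P5: AlcoholUse <- Stress -> Diet <- Smoking <- Genotype -> Cholesterol -> Exercise
  P6: AlcoholUse <- Stress -> Diet <- Cholesterol -> Exercise
  P7: AlcoholUse <- Stress -> Diet <- Exercise
That exhausts the simple backdoor paths. Count: 7.

7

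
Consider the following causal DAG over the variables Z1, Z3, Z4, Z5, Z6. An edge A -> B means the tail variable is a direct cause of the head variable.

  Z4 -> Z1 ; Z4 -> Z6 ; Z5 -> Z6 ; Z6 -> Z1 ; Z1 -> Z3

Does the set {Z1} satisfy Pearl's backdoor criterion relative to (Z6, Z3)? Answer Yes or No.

Backdoor paths from Z6 to Z3 (paths whose first edge points into Z6):
  P1: Z6 <- Z4 -> Z1 -> Z3
Condition 1 (no descendant of Z6 in the set): FAILS — Z1 is a descendant of Z6.
Condition 2 (every backdoor path blocked by {Z1}):
  P1: blocked at chain node Z1 ∈ conditioning set.
{Z1} does not satisfy the backdoor criterion.

No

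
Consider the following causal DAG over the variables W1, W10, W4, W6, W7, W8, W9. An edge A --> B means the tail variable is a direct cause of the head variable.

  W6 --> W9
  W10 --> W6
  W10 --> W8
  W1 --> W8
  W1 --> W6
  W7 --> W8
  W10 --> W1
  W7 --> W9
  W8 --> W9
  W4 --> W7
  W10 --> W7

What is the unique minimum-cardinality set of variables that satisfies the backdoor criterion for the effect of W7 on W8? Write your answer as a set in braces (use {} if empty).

{W10}

Variables eligible for adjustment (non-descendants of W7, excluding W7 and W8): {W1, W10, W4, W6}.
Backdoor paths from W7 to W8:
  P1: W7 <- W10 -> W1 -> W8
  P2: W7 <- W10 -> W1 -> W6 -> W9 <- W8
  P3: W7 <- W10 -> W8
  P4: W7 <- W10 -> W6 <- W1 -> W8
  P5: W7 <- W10 -> W6 -> W9 <- W8
The empty set is not sufficient: P1 (W7 <- W10 -> W1 -> W8) has no collider blocking it and no conditioned non-collider, so it is open.
Try {W10}:
  P1: blocked at fork node W10 ∈ conditioning set.
  P2: blocked at fork node W10 ∈ conditioning set.
  P3: blocked at fork node W10 ∈ conditioning set.
  P4: blocked at fork node W10 ∈ conditioning set.
  P5: blocked at fork node W10 ∈ conditioning set.
{W10} contains no descendant of W7 and blocks every backdoor path.
No other singleton works — e.g. {W4} leaves P1 open — so {W10} is the unique smallest valid adjustment set.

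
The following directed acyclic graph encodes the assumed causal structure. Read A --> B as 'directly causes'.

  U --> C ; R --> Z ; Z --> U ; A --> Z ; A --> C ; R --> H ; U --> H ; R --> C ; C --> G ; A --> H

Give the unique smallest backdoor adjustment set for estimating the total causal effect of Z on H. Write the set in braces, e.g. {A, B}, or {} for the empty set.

{A, R}

Variables eligible for adjustment (non-descendants of Z, excluding Z and H): {A, R}.
Backdoor paths from Z to H:
  P1: Z <- A -> C <- R -> H
  P2: Z <- A -> C <- U -> H
  P3: Z <- A -> H
  P4: Z <- R -> C <- A -> H
  P5: Z <- R -> C <- U -> H
  P6: Z <- R -> H
The empty set is not sufficient: P3 (Z <- A -> H) has no collider blocking it and no conditioned non-collider, so it is open.
Try {A, R}:
  P1: blocked at fork node A ∈ conditioning set.
  P2: blocked at fork node A ∈ conditioning set.
  P3: blocked at fork node A ∈ conditioning set.
  P4: blocked at fork node R ∈ conditioning set.
  P5: blocked at fork node R ∈ conditioning set.
  P6: blocked at fork node R ∈ conditioning set.
{A, R} contains no descendant of Z and blocks every backdoor path.
Every element of {A, R} is needed (dropping A leaves P3 open; dropping R leaves P6 open), so no proper subset is valid.
Among all size-2 subsets of the eligible variables, only {A, R} blocks every backdoor path, so it is the unique smallest valid adjustment set.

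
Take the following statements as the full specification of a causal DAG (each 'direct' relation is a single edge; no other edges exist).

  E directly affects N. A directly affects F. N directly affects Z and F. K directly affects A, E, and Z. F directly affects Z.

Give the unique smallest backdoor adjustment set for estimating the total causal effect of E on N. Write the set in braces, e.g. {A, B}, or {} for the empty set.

Variables eligible for adjustment (non-descendants of E, excluding E and N): {A, K}.
Backdoor paths from E to N:
  P1: E <- K -> A -> F <- N
  P2: E <- K -> A -> F -> Z <- N
  P3: E <- K -> Z <- N
  P4: E <- K -> Z <- F <- N
Each backdoor path contains an unconditioned collider, so every path is already blocked with the empty conditioning set:
  P1: blocked at collider F (neither it nor any descendant is in the conditioning set).
  P2: blocked at collider Z (neither it nor any descendant is in the conditioning set).
  P3: blocked at collider Z (neither it nor any descendant is in the conditioning set).
  P4: blocked at collider Z (neither it nor any descendant is in the conditioning set).
The empty set is therefore the unique smallest valid set.

{}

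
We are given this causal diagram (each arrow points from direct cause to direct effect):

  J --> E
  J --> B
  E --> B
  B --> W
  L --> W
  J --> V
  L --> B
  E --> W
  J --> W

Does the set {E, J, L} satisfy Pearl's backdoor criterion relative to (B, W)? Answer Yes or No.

Backdoor paths from B to W (paths whose first edge points into B):
  P1: B <- J -> E -> W
  P2: B <- J -> W
  P3: B <- L -> W
  P4: B <- E <- J -> W
  P5: B <- E -> W
Condition 1 (no descendant of B in the set): holds — descendants of B are {W}; none are in {E, J, L}.
Condition 2 (every backdoor path blocked by {E, J, L}):
  P1: blocked at fork node J ∈ conditioning set.
  P2: blocked at fork node J ∈ conditioning set.
  P3: blocked at fork node L ∈ conditioning set.
  P4: blocked at chain node E ∈ conditioning set.
  P5: blocked at fork node E ∈ conditioning set.
{E, J, L} satisfies the backdoor criterion.

Yes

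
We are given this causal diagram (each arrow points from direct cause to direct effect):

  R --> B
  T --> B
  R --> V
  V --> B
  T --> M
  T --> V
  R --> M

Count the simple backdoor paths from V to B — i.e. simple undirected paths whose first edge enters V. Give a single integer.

4

A backdoor path from V to B is any simple undirected path whose first edge points into V (i.e. leaves V via a parent).
Parents of V: {R, T}.
Enumerating:
  P1: V <- T -> M <- R -> B
  P2: V <- T -> B
  P3: V <- R -> M <- T -> B
  P4: V <- R -> B
That exhausts the simple backdoor paths. Count: 4.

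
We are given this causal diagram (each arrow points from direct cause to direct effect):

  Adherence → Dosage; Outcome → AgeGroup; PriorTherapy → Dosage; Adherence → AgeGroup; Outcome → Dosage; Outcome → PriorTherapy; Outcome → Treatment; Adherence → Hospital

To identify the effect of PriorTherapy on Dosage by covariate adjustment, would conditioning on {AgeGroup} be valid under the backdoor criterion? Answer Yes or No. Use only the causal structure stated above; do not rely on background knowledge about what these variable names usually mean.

Backdoor paths from PriorTherapy to Dosage (paths whose first edge points into PriorTherapy):
  P1: PriorTherapy <- Outcome -> AgeGroup <- Adherence -> Dosage
  P2: PriorTherapy <- Outcome -> Dosage
Condition 1 (no descendant of PriorTherapy in the set): holds — descendants of PriorTherapy are {Dosage}; none are in {AgeGroup}.
Condition 2 (every backdoor path blocked by {AgeGroup}):
  P1: open — collider(s) AgeGroup are conditioned on (or have a conditioned descendant) and no non-collider on the path is in the set.
  P2: open — no interior node is in the conditioning set.
{AgeGroup} does not satisfy the backdoor criterion.

No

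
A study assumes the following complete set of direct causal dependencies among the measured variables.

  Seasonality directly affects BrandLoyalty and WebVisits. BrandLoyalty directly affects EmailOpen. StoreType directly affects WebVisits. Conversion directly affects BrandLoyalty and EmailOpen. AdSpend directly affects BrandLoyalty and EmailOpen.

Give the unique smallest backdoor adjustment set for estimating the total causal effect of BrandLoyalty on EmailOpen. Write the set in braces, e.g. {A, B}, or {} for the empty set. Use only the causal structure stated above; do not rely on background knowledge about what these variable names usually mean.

Variables eligible for adjustment (non-descendants of BrandLoyalty, excluding BrandLoyalty and EmailOpen): {AdSpend, Conversion, Seasonality, StoreType, WebVisits}.
Backdoor paths from BrandLoyalty to EmailOpen:
  P1: BrandLoyalty <- Conversion -> EmailOpen
  P2: BrandLoyalty <- AdSpend -> EmailOpen
The empty set is not sufficient: P1 (BrandLoyalty <- Conversion -> EmailOpen) has no collider blocking it and no conditioned non-collider, so it is open.
Try {AdSpend, Conversion}:
  P1: blocked at fork node Conversion ∈ conditioning set.
  P2: blocked at fork node AdSpend ∈ conditioning set.
{AdSpend, Conversion} contains no descendant of BrandLoyalty and blocks every backdoor path.
Every element of {AdSpend, Conversion} is needed (dropping AdSpend leaves P2 open; dropping Conversion leaves P1 open), so no proper subset is valid.
Among all size-2 subsets of the eligible variables, only {AdSpend, Conversion} blocks every backdoor path, so it is the unique smallest valid adjustment set.

{AdSpend, Conversion}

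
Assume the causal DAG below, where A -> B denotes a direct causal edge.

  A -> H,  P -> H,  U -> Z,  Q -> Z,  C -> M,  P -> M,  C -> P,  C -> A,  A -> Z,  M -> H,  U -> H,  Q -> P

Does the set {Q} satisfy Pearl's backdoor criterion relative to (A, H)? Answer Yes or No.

Backdoor paths from A to H (paths whose first edge points into A):
  P1: A <- C -> P <- Q -> Z <- U -> H
  P2: A <- C -> P -> M -> H
  P3: A <- C -> P -> H
  P4: A <- C -> M <- P <- Q -> Z <- U -> H
  P5: A <- C -> M <- P -> H
  P6: A <- C -> M -> H
Condition 1 (no descendant of A in the set): holds — descendants of A are {H, Z}; none are in {Q}.
Condition 2 (every backdoor path blocked by {Q}):
  P1: blocked at collider P (neither it nor any descendant is in the conditioning set).
  P2: open — no interior node is in the conditioning set.
  P3: open — no interior node is in the conditioning set.
  P4: blocked at collider M (neither it nor any descendant is in the conditioning set).
  P5: blocked at collider M (neither it nor any descendant is in the conditioning set).
  P6: open — no interior node is in the conditioning set.
{Q} does not satisfy the backdoor criterion.

No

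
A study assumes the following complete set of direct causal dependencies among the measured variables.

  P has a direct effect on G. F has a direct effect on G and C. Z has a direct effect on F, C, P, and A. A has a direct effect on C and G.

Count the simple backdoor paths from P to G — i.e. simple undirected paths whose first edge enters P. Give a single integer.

6

A backdoor path from P to G is any simple undirected path whose first edge points into P (i.e. leaves P via a parent).
Parents of P: {Z}.
Enumerating:
  P1: P <- Z -> F -> G
  P2: P <- Z -> F -> C <- A -> G
  P3: P <- Z -> A -> G
  P4: P <- Z -> A -> C <- F -> G
  P5: P <- Z -> C <- F -> G
  P6: P <- Z -> C <- A -> G
That exhausts the simple backdoor paths. Count: 6.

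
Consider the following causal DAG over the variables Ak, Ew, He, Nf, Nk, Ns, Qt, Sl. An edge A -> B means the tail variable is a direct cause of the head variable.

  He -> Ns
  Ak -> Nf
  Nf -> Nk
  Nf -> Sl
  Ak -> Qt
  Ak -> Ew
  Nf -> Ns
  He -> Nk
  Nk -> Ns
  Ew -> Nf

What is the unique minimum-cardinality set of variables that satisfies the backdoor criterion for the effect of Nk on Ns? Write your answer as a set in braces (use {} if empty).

Variables eligible for adjustment (non-descendants of Nk, excluding Nk and Ns): {Ak, Ew, He, Nf, Qt, Sl}.
Backdoor paths from Nk to Ns:
  P1: Nk <- He -> Ns
  P2: Nk <- Nf -> Ns
The empty set is not sufficient: P1 (Nk <- He -> Ns) has no collider blocking it and no conditioned non-collider, so it is open.
Try {He, Nf}:
  P1: blocked at fork node He ∈ conditioning set.
  P2: blocked at fork node Nf ∈ conditioning set.
{He, Nf} contains no descendant of Nk and blocks every backdoor path.
Every element of {He, Nf} is needed (dropping He leaves P1 open; dropping Nf leaves P2 open), so no proper subset is valid.
Among all size-2 subsets of the eligible variables, only {He, Nf} blocks every backdoor path, so it is the unique smallest valid adjustment set.

{He, Nf}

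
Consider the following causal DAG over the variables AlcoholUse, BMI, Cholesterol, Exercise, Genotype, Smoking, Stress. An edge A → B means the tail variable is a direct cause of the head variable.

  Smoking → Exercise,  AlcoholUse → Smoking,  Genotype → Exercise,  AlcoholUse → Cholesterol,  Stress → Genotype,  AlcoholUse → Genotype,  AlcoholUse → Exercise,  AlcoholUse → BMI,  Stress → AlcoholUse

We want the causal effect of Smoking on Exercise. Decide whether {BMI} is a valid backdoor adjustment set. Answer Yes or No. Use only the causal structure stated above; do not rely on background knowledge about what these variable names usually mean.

No

Backdoor paths from Smoking to Exercise (paths whose first edge points into Smoking):
  P1: Smoking <- AlcoholUse <- Stress -> Genotype -> Exercise
  P2: Smoking <- AlcoholUse -> Genotype -> Exercise
  P3: Smoking <- AlcoholUse -> Exercise
Condition 1 (no descendant of Smoking in the set): holds — descendants of Smoking are {Exercise}; none are in {BMI}.
Condition 2 (every backdoor path blocked by {BMI}):
  P1: open — no interior node is in the conditioning set.
  P2: open — no interior node is in the conditioning set.
  P3: open — no interior node is in the conditioning set.
{BMI} does not satisfy the backdoor criterion.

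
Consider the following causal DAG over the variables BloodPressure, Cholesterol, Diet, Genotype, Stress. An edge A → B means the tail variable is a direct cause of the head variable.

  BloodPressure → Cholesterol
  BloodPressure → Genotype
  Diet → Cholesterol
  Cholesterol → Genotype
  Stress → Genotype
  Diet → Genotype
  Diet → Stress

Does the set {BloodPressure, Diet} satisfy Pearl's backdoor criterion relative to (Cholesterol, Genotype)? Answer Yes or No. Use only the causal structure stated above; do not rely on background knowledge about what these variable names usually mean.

Yes

Backdoor paths from Cholesterol to Genotype (paths whose first edge points into Cholesterol):
  P1: Cholesterol <- Diet -> Stress -> Genotype
  P2: Cholesterol <- Diet -> Genotype
  P3: Cholesterol <- BloodPressure -> Genotype
Condition 1 (no descendant of Cholesterol in the set): holds — descendants of Cholesterol are {Genotype}; none are in {BloodPressure, Diet}.
Condition 2 (every backdoor path blocked by {BloodPressure, Diet}):
  P1: blocked at fork node Diet ∈ conditioning set.
  P2: blocked at fork node Diet ∈ conditioning set.
  P3: blocked at fork node BloodPressure ∈ conditioning set.
{BloodPressure, Diet} satisfies the backdoor criterion.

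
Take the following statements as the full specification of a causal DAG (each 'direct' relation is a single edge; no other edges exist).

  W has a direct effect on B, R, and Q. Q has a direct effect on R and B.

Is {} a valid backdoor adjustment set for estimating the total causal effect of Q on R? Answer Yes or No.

No

Backdoor paths from Q to R (paths whose first edge points into Q):
  P1: Q <- W -> R
Condition 1 (no descendant of Q in the set): holds — descendants of Q are {B, R}; none are in {}.
Condition 2 (every backdoor path blocked by {}):
  P1: open — no interior node is in the conditioning set.
{} does not satisfy the backdoor criterion.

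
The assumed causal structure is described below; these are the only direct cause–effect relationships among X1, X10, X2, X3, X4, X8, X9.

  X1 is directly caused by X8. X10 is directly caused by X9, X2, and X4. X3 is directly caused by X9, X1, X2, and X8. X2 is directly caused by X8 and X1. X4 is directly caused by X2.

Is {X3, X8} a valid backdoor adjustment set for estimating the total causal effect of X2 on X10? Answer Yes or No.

Backdoor paths from X2 to X10 (paths whose first edge points into X2):
  P1: X2 <- X8 -> X1 -> X3 <- X9 -> X10
  P2: X2 <- X8 -> X3 <- X9 -> X10
  P3: X2 <- X1 <- X8 -> X3 <- X9 -> X10
  P4: X2 <- X1 -> X3 <- X9 -> X10
Condition 1 (no descendant of X2 in the set): FAILS — X3 is a descendant of X2.
Condition 2 (every backdoor path blocked by {X3, X8}):
  P1: blocked at fork node X8 ∈ conditioning set.
  P2: blocked at fork node X8 ∈ conditioning set.
  P3: blocked at fork node X8 ∈ conditioning set.
  P4: open — collider(s) X3 are conditioned on (or have a conditioned descendant) and no non-collider on the path is in the set.
{X3, X8} does not satisfy the backdoor criterion.

No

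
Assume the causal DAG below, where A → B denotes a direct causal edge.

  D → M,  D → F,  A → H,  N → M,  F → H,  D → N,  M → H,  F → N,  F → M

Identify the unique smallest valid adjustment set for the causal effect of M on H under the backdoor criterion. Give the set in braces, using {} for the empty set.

Variables eligible for adjustment (non-descendants of M, excluding M and H): {A, D, F, N}.
Backdoor paths from M to H:
  P1: M <- D -> F -> H
  P2: M <- D -> N <- F -> H
  P3: M <- F -> H
  P4: M <- N <- D -> F -> H
  P5: M <- N <- F -> H
The empty set is not sufficient: P1 (M <- D -> F -> H) has no collider blocking it and no conditioned non-collider, so it is open.
Try {F}:
  P1: blocked at chain node F ∈ conditioning set.
  P2: blocked at collider N (neither it nor any descendant is in the conditioning set).
  P3: blocked at fork node F ∈ conditioning set.
  P4: blocked at chain node F ∈ conditioning set.
  P5: blocked at fork node F ∈ conditioning set.
{F} contains no descendant of M and blocks every backdoor path.
No other singleton works — e.g. {D} leaves P3 open — so {F} is the unique smallest valid adjustment set.

{F}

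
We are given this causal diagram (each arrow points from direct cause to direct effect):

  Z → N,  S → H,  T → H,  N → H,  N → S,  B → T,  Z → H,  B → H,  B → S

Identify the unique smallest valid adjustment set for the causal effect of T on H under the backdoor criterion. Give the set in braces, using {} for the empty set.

Variables eligible for adjustment (non-descendants of T, excluding T and H): {B, N, S, Z}.
Backdoor paths from T to H:
  P1: T <- B -> S <- N <- Z -> H
  P2: T <- B -> S <- N -> H
  P3: T <- B -> S -> H
  P4: T <- B -> H
The empty set is not sufficient: P3 (T <- B -> S -> H) has no collider blocking it and no conditioned non-collider, so it is open.
Try {B}:
  P1: blocked at fork node B ∈ conditioning set.
  P2: blocked at fork node B ∈ conditioning set.
  P3: blocked at fork node B ∈ conditioning set.
  P4: blocked at fork node B ∈ conditioning set.
{B} contains no descendant of T and blocks every backdoor path.
No other singleton works — e.g. {Z} leaves P3 open — so {B} is the unique smallest valid adjustment set.

{B}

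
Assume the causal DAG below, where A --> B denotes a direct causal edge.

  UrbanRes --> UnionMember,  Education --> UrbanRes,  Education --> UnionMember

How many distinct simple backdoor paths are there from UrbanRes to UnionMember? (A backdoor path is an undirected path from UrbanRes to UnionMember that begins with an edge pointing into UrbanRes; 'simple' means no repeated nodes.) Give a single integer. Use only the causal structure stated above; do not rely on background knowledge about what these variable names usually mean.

A backdoor path from UrbanRes to UnionMember is any simple undirected path whose first edge points into UrbanRes (i.e. leaves UrbanRes via a parent).
Parents of UrbanRes: {Education}.
Enumerating:
  P1: UrbanRes <- Education -> UnionMember
That exhausts the simple backdoor paths. Count: 1.

1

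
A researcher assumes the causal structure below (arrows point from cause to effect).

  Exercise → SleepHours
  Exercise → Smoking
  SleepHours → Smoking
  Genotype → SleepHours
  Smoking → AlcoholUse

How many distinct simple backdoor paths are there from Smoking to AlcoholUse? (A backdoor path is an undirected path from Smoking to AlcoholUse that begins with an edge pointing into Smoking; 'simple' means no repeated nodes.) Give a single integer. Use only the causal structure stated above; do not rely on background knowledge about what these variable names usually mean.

0

A backdoor path from Smoking to AlcoholUse is any simple undirected path whose first edge points into Smoking (i.e. leaves Smoking via a parent).
Parents of Smoking: {Exercise, SleepHours}.
No simple path from any parent of Smoking reaches AlcoholUse without revisiting Smoking, so there are no backdoor paths.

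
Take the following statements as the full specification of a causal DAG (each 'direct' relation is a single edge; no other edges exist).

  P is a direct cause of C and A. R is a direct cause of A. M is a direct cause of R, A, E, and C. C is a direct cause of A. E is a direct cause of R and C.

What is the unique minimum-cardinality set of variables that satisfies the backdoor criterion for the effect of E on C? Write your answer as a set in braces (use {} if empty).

Variables eligible for adjustment (non-descendants of E, excluding E and C): {M, P}.
Backdoor paths from E to C:
  P1: E <- M -> C
  P2: E <- M -> R -> A <- P -> C
  P3: E <- M -> R -> A <- C
  P4: E <- M -> A <- P -> C
  P5: E <- M -> A <- C
The empty set is not sufficient: P1 (E <- M -> C) has no collider blocking it and no conditioned non-collider, so it is open.
Try {M}:
  P1: blocked at fork node M ∈ conditioning set.
  P2: blocked at fork node M ∈ conditioning set.
  P3: blocked at fork node M ∈ conditioning set.
  P4: blocked at fork node M ∈ conditioning set.
  P5: blocked at fork node M ∈ conditioning set.
{M} contains no descendant of E and blocks every backdoor path.
No other singleton works — e.g. {P} leaves P1 open — so {M} is the unique smallest valid adjustment set.

{M}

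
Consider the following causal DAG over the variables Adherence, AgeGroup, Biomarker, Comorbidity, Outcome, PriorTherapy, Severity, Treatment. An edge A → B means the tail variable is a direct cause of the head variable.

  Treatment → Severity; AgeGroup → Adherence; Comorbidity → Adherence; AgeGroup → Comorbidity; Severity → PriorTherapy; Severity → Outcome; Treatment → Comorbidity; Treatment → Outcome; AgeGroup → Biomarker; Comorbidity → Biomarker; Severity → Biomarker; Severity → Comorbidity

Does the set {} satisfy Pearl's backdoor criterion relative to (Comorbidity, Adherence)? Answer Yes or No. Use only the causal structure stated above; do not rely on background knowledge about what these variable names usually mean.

No

Backdoor paths from Comorbidity to Adherence (paths whose first edge points into Comorbidity):
  P1: Comorbidity <- Treatment -> Severity -> Biomarker <- AgeGroup -> Adherence
  P2: Comorbidity <- Treatment -> Outcome <- Severity -> Biomarker <- AgeGroup -> Adherence
  P3: Comorbidity <- Severity -> Biomarker <- AgeGroup -> Adherence
  P4: Comorbidity <- AgeGroup -> Adherence
Condition 1 (no descendant of Comorbidity in the set): holds — descendants of Comorbidity are {Adherence, Biomarker}; none are in {}.
Condition 2 (every backdoor path blocked by {}):
  P1: blocked at collider Biomarker (neither it nor any descendant is in the conditioning set).
  P2: blocked at collider Outcome (neither it nor any descendant is in the conditioning set).
  P3: blocked at collider Biomarker (neither it nor any descendant is in the conditioning set).
  P4: open — no interior node is in the conditioning set.
{} does not satisfy the backdoor criterion.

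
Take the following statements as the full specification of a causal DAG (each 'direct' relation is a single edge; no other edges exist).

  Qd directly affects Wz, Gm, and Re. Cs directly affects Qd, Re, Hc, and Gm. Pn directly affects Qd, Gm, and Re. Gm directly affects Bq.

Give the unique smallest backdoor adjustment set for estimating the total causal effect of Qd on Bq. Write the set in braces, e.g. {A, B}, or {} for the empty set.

Variables eligible for adjustment (non-descendants of Qd, excluding Qd and Bq): {Cs, Hc, Pn}.
Backdoor paths from Qd to Bq:
  P1: Qd <- Pn -> Re <- Cs -> Gm -> Bq
  P2: Qd <- Pn -> Gm -> Bq
  P3: Qd <- Cs -> Re <- Pn -> Gm -> Bq
  P4: Qd <- Cs -> Gm -> Bq
The empty set is not sufficient: P2 (Qd <- Pn -> Gm -> Bq) has no collider blocking it and no conditioned non-collider, so it is open.
Try {Cs, Pn}:
  P1: blocked at fork node Pn ∈ conditioning set.
  P2: blocked at fork node Pn ∈ conditioning set.
  P3: blocked at fork node Cs ∈ conditioning set.
  P4: blocked at fork node Cs ∈ conditioning set.
{Cs, Pn} contains no descendant of Qd and blocks every backdoor path.
Every element of {Cs, Pn} is needed (dropping Cs leaves P4 open; dropping Pn leaves P2 open), so no proper subset is valid.
Among all size-2 subsets of the eligible variables, only {Cs, Pn} blocks every backdoor path, so it is the unique smallest valid adjustment set.

{Cs, Pn}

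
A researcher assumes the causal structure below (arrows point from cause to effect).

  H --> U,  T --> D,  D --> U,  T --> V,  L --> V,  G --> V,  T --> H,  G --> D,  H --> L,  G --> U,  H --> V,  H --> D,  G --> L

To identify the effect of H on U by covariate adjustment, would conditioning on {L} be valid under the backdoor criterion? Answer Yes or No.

Backdoor paths from H to U (paths whose first edge points into H):
  P1: H <- T -> V <- G -> D -> U
  P2: H <- T -> V <- G -> U
  P3: H <- T -> V <- L <- G -> D -> U
  P4: H <- T -> V <- L <- G -> U
  P5: H <- T -> D <- G -> U
  P6: H <- T -> D -> U
Condition 1 (no descendant of H in the set): FAILS — L is a descendant of H.
Condition 2 (every backdoor path blocked by {L}):
  P1: blocked at collider V (neither it nor any descendant is in the conditioning set).
  P2: blocked at collider V (neither it nor any descendant is in the conditioning set).
  P3: blocked at collider V (neither it nor any descendant is in the conditioning set).
  P4: blocked at collider V (neither it nor any descendant is in the conditioning set).
  P5: blocked at collider D (neither it nor any descendant is in the conditioning set).
  P6: open — no interior node is in the conditioning set.
{L} does not satisfy the backdoor criterion.

No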